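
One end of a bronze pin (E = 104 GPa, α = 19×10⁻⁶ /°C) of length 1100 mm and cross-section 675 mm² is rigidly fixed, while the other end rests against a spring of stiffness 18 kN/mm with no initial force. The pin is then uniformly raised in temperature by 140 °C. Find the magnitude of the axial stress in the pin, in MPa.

If the spring were absent the pin would lengthen by αΔT L = 19×10⁻⁶ × 140 × 1100 = 2.926 mm.
Let P be the compressive force at the spring. The pin shortens elastically by PL/(AE) and the spring compresses by P/k; together these equal δ_free.
So P = δ_free / [L/(AE) + 1/k] = 2.926 / [ 1100/(675×104×10³) + 1/(18×10³) ].
P = 2.926 / 7.123×10⁻⁵ = 41080 N.
σ = P/A = 41080/675 = 60.86 MPa.

σ ≈ 60.9 MPa (compressive)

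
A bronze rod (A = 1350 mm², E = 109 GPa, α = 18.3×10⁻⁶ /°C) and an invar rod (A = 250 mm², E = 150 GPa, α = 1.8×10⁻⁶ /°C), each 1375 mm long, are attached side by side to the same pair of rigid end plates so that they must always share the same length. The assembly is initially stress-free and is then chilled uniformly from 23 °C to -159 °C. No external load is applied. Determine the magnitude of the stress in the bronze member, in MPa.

Both members must finish at the same length. With the larger α, the bronze tends to over-contract; the plates restrain it, putting the bronze in tension and the invar in compression. With no external load the two internal forces are equal and opposite, magnitude P.
Equating the net (thermal + elastic) strains gives |α₁ − α₂|·ΔT = P·[1/(A₁E₁) + 1/(A₂E₂)].
|α₁ − α₂|·ΔT = 16.5×10⁻⁶ × 182 = 0.003003.
1/(A₁E₁) + 1/(A₂E₂) = 1/(1350×109×10³) + 1/(250×150×10³) = 3.346×10⁻⁸ N⁻¹.
P = 0.003003 / 3.346×10⁻⁸ = 89740 N = 89.74 kN.
σ_{bronze} = P/A₁ = 89740/1350 = 66.48 MPa, tensile.

σ ≈ 66.5 MPa (tensile)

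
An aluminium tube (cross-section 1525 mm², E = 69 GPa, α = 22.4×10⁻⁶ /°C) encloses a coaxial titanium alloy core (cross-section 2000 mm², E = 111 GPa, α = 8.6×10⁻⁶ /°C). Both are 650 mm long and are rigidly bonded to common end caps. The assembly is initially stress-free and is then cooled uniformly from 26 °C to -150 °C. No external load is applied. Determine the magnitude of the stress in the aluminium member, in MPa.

σ ≈ 114 MPa (tensile)

Equilibrium of a rigid end plate with no external load gives equal and opposite internal forces ±P in the two members. Since α_{aluminium} > α_{titanium alloy}, cooling drives the aluminium into tension and the titanium alloy into compression.
Equating the net (thermal + elastic) strains gives |α₁ − α₂|·ΔT = P·[1/(A₁E₁) + 1/(A₂E₂)].
|α₁ − α₂|·ΔT = 13.8×10⁻⁶ × 176 = 0.002429.
1/(A₁E₁) + 1/(A₂E₂) = 1/(1525×69×10³) + 1/(2000×111×10³) = 1.401×10⁻⁸ N⁻¹.
P = 0.002429 / 1.401×10⁻⁸ = 173400 N = 173.4 kN.
σ_{aluminium} = P/A₁ = 173400/1525 = 113.7 MPa, tensile.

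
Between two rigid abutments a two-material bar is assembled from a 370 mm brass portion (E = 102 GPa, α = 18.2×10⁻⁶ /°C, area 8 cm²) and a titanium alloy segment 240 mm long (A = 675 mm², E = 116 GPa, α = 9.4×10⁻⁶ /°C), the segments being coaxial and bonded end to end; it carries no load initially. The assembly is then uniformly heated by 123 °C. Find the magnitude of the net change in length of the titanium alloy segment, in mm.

|ΔL| ≈ 0.169 mm

If the supports were absent, the total length change would be Σ αᵢΔT Lᵢ = 18.2×10⁻⁶×123×370 + 9.4×10⁻⁶×123×240 = 1.106 mm.
Since the ends are fixed, an axial force P builds up, equal in every segment, with P · Σ Lᵢ/(AᵢEᵢ) = δ_free.
Σ Lᵢ/(AᵢEᵢ) = 370/(800×102×10³) + 240/(675×116×10³) = 7.599×10⁻⁶ mm/N.
So P = 1.106 / 7.599×10⁻⁶ = 145.5 kN, compressive.
For the titanium alloy segment, free thermal change = 9.4×10⁻⁶×123×240 = 0.2775 mm and elastic change from P = 145500×240/(675×116×10³) = 0.446 mm; these oppose, so the net change is 0.169 mm (segment shortens).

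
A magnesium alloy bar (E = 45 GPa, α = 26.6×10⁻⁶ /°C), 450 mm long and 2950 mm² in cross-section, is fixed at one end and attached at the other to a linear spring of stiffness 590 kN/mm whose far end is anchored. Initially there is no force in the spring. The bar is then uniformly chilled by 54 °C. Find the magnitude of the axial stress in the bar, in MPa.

σ ≈ 43.1 MPa (tensile)

Free thermal contraction: δ_free = αΔT L = 26.6×10⁻⁶ × 54 × 450 = 0.6464 mm.
With a force P in the spring, the elastic change of the bar is PL/(AE) and that of the spring is P/k; compatibility requires their sum to equal δ_free.
P [ L/(AE) + 1/k ] = δ_free → P [ 450/(2950×45×10³) + 1/(590×10³) ] = 0.6464.
P = 0.6464 / 5.085×10⁻⁶ = 127100 N.
σ = P/A = 127100/2950 = 43.09 MPa.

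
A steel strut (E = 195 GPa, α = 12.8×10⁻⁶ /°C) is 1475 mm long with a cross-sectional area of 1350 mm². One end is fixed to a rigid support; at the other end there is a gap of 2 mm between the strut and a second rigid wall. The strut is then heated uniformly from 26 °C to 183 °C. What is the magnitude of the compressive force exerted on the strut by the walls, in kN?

If the wall were absent the strut would grow by αΔT L = 12.8×10⁻⁶ × 157 × 1475 = 2.964 mm.
After closing the 2 mm clearance, 2.964 − 2 = 0.9642 mm of expansion remains to be suppressed by the wall.
That suppressed elongation corresponds to σ = E·Δ/L = 195×10³ × 0.9642/1475 = 127.5 MPa.
P = σA = 127.5 × 1350 = 172.1 kN.

P ≈ 172 kN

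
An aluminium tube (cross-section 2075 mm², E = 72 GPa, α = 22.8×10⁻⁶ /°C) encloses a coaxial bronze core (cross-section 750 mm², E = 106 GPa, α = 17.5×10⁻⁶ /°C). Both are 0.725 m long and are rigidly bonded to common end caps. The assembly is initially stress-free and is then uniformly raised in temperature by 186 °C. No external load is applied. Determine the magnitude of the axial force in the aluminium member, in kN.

The aluminium has the larger α, so on heating it would change length more than the bronze if both were free. The rigid plates force a common final length, so the aluminium is put into compression and the bronze into tension, with equal and opposite forces P (no external load).
Equating the net (thermal + elastic) strains gives |α₁ − α₂|·ΔT = P·[1/(A₁E₁) + 1/(A₂E₂)].
|α₁ − α₂|·ΔT = 5.3×10⁻⁶ × 186 = 0.0009858.
1/(A₁E₁) + 1/(A₂E₂) = 1/(2075×72×10³) + 1/(750×106×10³) = 1.927×10⁻⁸ N⁻¹.
P = 0.0009858 / 1.927×10⁻⁸ = 51150 N = 51.15 kN.

P ≈ 51.2 kN (compressive in the aluminium)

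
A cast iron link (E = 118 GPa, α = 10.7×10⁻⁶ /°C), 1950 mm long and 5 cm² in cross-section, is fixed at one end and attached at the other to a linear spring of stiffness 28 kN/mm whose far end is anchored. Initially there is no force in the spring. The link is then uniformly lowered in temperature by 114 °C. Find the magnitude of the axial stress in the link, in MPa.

σ ≈ 69.2 MPa (tensile)

If the spring were absent the link would shorten by αΔT L = 10.7×10⁻⁶ × 114 × 1950 = 2.379 mm.
Let P be the tensile force in the spring. The link extends elastically by PL/(AE) and the spring stretches by P/k; together these equal δ_free.
So P = δ_free / [L/(AE) + 1/k] = 2.379 / [ 1950/(500×118×10³) + 1/(28×10³) ].
P = 2.379 / 6.877×10⁻⁵ = 34590 N.
σ = P/A = 34590/500 = 69.18 MPa.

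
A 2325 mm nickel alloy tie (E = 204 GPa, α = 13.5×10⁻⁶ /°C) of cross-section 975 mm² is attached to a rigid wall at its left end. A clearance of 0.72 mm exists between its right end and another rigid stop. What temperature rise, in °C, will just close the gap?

Contact occurs when the free expansion equals the gap: αΔT L = 0.72 mm.
ΔT = 0.72 / (13.5×10⁻⁶ × 2325) = 22.94 °C.

ΔT ≈ 22.9 °C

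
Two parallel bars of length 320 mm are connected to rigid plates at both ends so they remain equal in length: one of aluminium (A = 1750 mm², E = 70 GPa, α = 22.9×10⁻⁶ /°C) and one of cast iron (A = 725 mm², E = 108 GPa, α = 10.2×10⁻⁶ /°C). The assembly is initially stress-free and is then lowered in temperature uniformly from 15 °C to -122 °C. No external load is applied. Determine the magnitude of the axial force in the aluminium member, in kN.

P ≈ 83.1 kN (tensile in the aluminium)

The aluminium has the larger α, so on cooling it would change length more than the cast iron if both were free. The rigid plates force a common final length, so the aluminium is put into tension and the cast iron into compression, with equal and opposite forces P (no external load).
Setting the final lengths equal and cancelling L: (α₁ − α₂)ΔT = P/(A₁E₁) + P/(A₂E₂).
|α₁ − α₂|·ΔT = 12.7×10⁻⁶ × 137 = 0.00174.
1/(A₁E₁) + 1/(A₂E₂) = 1/(1750×70×10³) + 1/(725×108×10³) = 2.093×10⁻⁸ N⁻¹.
P = 0.00174 / 2.093×10⁻⁸ = 83110 N = 83.11 kN.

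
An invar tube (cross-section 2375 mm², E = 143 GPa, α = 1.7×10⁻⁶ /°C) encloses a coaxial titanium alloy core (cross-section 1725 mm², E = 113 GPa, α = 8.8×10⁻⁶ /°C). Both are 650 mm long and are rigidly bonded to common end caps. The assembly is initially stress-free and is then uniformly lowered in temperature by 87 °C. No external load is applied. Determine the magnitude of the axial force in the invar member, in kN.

Both members must finish at the same length. With the larger α, the titanium alloy tends to over-contract; the plates restrain it, putting the titanium alloy in tension and the invar in compression. With no external load the two internal forces are equal and opposite, magnitude P.
Setting the final lengths equal and cancelling L: (α₁ − α₂)ΔT = P/(A₁E₁) + P/(A₂E₂).
|α₁ − α₂|·ΔT = 7.1×10⁻⁶ × 87 = 0.0006177.
1/(A₁E₁) + 1/(A₂E₂) = 1/(2375×143×10³) + 1/(1725×113×10³) = 8.075×10⁻⁹ N⁻¹.
So P = 0.0006177 / 8.075×10⁻⁹ = 76.5 kN.

P ≈ 76.5 kN (compressive in the invar)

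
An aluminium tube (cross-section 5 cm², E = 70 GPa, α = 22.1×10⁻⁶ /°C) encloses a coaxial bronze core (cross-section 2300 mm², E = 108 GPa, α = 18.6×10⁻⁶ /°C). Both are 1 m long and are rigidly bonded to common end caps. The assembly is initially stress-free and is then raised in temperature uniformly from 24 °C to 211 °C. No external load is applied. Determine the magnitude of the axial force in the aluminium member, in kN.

Both members must finish at the same length. With the larger α, the aluminium tends to over-expand; the plates restrain it, putting the aluminium in compression and the bronze in tension. With no external load the two internal forces are equal and opposite, magnitude P.
Compatibility of the two members (thermal + elastic change equal): (α₁ − α₂)ΔT = P·[1/(A₁E₁) + 1/(A₂E₂)].
|α₁ − α₂|·ΔT = 3.5×10⁻⁶ × 187 = 0.0006545.
1/(A₁E₁) + 1/(A₂E₂) = 1/(500×70×10³) + 1/(2300×108×10³) = 3.26×10⁻⁸ N⁻¹.
So P = 0.0006545 / 3.26×10⁻⁸ = 20.08 kN.

P ≈ 20.1 kN (compressive in the aluminium)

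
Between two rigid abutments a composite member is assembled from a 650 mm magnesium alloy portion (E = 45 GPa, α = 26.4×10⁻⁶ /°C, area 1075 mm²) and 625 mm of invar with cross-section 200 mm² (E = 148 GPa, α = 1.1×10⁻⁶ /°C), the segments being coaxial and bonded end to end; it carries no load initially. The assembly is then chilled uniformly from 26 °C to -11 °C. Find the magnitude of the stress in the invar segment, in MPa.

σ ≈ 95.6 MPa (tensile)

Free thermal contraction of the whole bar: Σ αᵢΔT Lᵢ = 26.4×10⁻⁶×37×650 + 1.1×10⁻⁶×37×625 = 0.6604 mm.
The rigid supports impose zero overall length change; the single axial force P common to all segments must satisfy P Σ Lᵢ/(AᵢEᵢ) = δ_free.
The series flexibility is Σ Lᵢ/(AᵢEᵢ) = 650/(1075×45×10³) + 625/(200×148×10³) = 3.455×10⁻⁵ mm/N.
Hence P = δ_free / Σ(L/AE) = 0.6604/3.455×10⁻⁵ = 19.11 kN (tensile).
σ_{invar} = P / A = 19110 / 200 = 95.56 MPa.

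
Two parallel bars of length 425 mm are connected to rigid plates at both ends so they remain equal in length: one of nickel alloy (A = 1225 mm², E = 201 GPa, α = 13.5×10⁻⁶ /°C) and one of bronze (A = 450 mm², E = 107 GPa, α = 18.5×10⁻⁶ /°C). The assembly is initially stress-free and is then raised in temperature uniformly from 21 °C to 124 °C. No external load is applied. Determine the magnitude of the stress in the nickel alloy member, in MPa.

Both members must finish at the same length. With the larger α, the bronze tends to over-expand; the plates restrain it, putting the bronze in compression and the nickel alloy in tension. With no external load the two internal forces are equal and opposite, magnitude P.
Setting the final lengths equal and cancelling L: (α₁ − α₂)ΔT = P/(A₁E₁) + P/(A₂E₂).
|α₁ − α₂|·ΔT = 5×10⁻⁶ × 103 = 0.000515.
1/(A₁E₁) + 1/(A₂E₂) = 1/(1225×201×10³) + 1/(450×107×10³) = 2.483×10⁻⁸ N⁻¹.
P = 0.000515 / 2.483×10⁻⁸ = 20740 N = 20.74 kN.
σ_{nickel alloy} = P/A₁ = 20740/1225 = 16.93 MPa, tensile.

σ ≈ 16.9 MPa (tensile)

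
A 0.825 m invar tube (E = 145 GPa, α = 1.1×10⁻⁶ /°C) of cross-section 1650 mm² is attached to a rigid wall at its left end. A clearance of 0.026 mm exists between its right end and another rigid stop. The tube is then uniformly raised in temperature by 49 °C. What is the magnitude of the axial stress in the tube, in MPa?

Unrestrained expansion: δ_free = αΔT L = 1.1×10⁻⁶ × 49 × 825 = 0.04447 mm.
The gap closes (δ_free > 0.026 mm) and the wall then resists a further 0.04447 − 0.026 = 0.01847 mm of expansion.
That suppressed elongation corresponds to σ = E·Δ/L = 145×10³ × 0.01847/825 = 3.246 MPa.

σ ≈ 3.25 MPa (compressive)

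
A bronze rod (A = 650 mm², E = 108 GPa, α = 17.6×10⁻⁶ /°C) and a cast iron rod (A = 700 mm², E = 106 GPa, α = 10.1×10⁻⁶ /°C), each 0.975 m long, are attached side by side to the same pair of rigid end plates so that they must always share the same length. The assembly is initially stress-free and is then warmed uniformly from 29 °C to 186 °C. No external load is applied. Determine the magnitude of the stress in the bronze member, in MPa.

Both members must finish at the same length. With the larger α, the bronze tends to over-expand; the plates restrain it, putting the bronze in compression and the cast iron in tension. With no external load the two internal forces are equal and opposite, magnitude P.
Setting the final lengths equal and cancelling L: (α₁ − α₂)ΔT = P/(A₁E₁) + P/(A₂E₂).
|α₁ − α₂|·ΔT = 7.5×10⁻⁶ × 157 = 0.001178.
1/(A₁E₁) + 1/(A₂E₂) = 1/(650×108×10³) + 1/(700×106×10³) = 2.772×10⁻⁸ N⁻¹.
So P = 0.001178 / 2.772×10⁻⁸ = 42.48 kN.
σ_{bronze} = P/A₁ = 42480/650 = 65.35 MPa, compressive.

σ ≈ 65.3 MPa (compressive)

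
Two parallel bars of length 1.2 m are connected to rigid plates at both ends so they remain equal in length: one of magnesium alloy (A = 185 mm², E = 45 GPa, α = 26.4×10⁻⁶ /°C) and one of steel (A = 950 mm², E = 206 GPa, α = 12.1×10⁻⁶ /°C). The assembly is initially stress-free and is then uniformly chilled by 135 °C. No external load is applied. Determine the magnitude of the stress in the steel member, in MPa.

σ ≈ 16.2 MPa (compressive)

Both members must finish at the same length. With the larger α, the magnesium alloy tends to over-contract; the plates restrain it, putting the magnesium alloy in tension and the steel in compression. With no external load the two internal forces are equal and opposite, magnitude P.
Compatibility of the two members (thermal + elastic change equal): (α₁ − α₂)ΔT = P·[1/(A₁E₁) + 1/(A₂E₂)].
|α₁ − α₂|·ΔT = 14.3×10⁻⁶ × 135 = 0.00193.
1/(A₁E₁) + 1/(A₂E₂) = 1/(185×45×10³) + 1/(950×206×10³) = 1.252×10⁻⁷ N⁻¹.
P = 0.00193 / 1.252×10⁻⁷ = 15420 N = 15.42 kN.
σ_{steel} = P/A₂ = 15420/950 = 16.23 MPa, compressive.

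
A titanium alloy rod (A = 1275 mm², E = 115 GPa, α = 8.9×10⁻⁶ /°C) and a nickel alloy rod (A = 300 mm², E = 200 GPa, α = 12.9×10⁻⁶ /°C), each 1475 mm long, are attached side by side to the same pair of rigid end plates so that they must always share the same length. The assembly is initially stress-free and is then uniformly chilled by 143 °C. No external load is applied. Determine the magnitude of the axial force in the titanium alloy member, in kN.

The nickel alloy has the larger α, so on cooling it would change length more than the titanium alloy if both were free. The rigid plates force a common final length, so the nickel alloy is put into tension and the titanium alloy into compression, with equal and opposite forces P (no external load).
Setting the final lengths equal and cancelling L: (α₁ − α₂)ΔT = P/(A₁E₁) + P/(A₂E₂).
|α₁ − α₂|·ΔT = 4×10⁻⁶ × 143 = 0.000572.
1/(A₁E₁) + 1/(A₂E₂) = 1/(1275×115×10³) + 1/(300×200×10³) = 2.349×10⁻⁸ N⁻¹.
P = 0.000572 / 2.349×10⁻⁸ = 24350 N = 24.35 kN.

P ≈ 24.4 kN (compressive in the titanium alloy)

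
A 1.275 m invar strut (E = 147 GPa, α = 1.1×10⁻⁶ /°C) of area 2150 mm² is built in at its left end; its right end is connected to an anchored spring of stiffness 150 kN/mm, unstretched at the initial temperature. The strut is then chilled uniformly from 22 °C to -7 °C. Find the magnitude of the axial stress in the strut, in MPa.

The unrestrained thermal change is αΔT L = 1.1×10⁻⁶ × 29 × 1275 = 0.04067 mm.
With a force P in the spring, the elastic change of the strut is PL/(AE) and that of the spring is P/k; compatibility requires their sum to equal δ_free.
So P = δ_free / [L/(AE) + 1/k] = 0.04067 / [ 1275/(2150×147×10³) + 1/(150×10³) ].
P = 0.04067 / 1.07×10⁻⁵ = 3801 N.
σ = P/A = 3801/2150 = 1.768 MPa.

σ ≈ 1.77 MPa (tensile)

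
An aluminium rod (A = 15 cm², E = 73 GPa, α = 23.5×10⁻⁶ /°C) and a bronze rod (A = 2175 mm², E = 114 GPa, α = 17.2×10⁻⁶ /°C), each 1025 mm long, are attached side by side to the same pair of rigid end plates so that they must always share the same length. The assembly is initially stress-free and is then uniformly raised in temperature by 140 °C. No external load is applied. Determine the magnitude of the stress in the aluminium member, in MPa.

σ ≈ 44.7 MPa (compressive)

The aluminium has the larger α, so on heating it would change length more than the bronze if both were free. The rigid plates force a common final length, so the aluminium is put into compression and the bronze into tension, with equal and opposite forces P (no external load).
Equating the net (thermal + elastic) strains gives |α₁ − α₂|·ΔT = P·[1/(A₁E₁) + 1/(A₂E₂)].
|α₁ − α₂|·ΔT = 6.3×10⁻⁶ × 140 = 0.000882.
1/(A₁E₁) + 1/(A₂E₂) = 1/(1500×73×10³) + 1/(2175×114×10³) = 1.317×10⁻⁸ N⁻¹.
So P = 0.000882 / 1.317×10⁻⁸ = 66.99 kN.
σ_{aluminium} = P/A₁ = 66990/1500 = 44.66 MPa, compressive.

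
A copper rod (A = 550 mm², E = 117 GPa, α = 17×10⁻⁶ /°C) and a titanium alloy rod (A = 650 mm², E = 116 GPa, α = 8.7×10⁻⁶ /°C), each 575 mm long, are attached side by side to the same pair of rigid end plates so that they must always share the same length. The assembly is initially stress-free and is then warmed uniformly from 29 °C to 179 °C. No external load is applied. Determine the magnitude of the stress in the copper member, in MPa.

σ ≈ 78.6 MPa (compressive)

The copper has the larger α, so on heating it would change length more than the titanium alloy if both were free. The rigid plates force a common final length, so the copper is put into compression and the titanium alloy into tension, with equal and opposite forces P (no external load).
Equating the net (thermal + elastic) strains gives |α₁ − α₂|·ΔT = P·[1/(A₁E₁) + 1/(A₂E₂)].
|α₁ − α₂|·ΔT = 8.3×10⁻⁶ × 150 = 0.001245.
1/(A₁E₁) + 1/(A₂E₂) = 1/(550×117×10³) + 1/(650×116×10³) = 2.88×10⁻⁸ N⁻¹.
So P = 0.001245 / 2.88×10⁻⁸ = 43.23 kN.
σ_{copper} = P/A₁ = 43230/550 = 78.59 MPa, compressive.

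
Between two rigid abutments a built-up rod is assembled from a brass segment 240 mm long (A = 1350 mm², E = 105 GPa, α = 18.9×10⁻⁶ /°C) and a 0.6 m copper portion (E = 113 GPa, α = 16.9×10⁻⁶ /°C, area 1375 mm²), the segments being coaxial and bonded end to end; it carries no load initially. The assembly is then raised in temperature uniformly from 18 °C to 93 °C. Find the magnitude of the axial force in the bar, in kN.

Free thermal expansion of the whole bar: Σ αᵢΔT Lᵢ = 18.9×10⁻⁶×75×240 + 16.9×10⁻⁶×75×600 = 1.101 mm.
The walls prevent any net length change, so an axial force P (same in every segment) develops. Compatibility: P · Σ Lᵢ/(AᵢEᵢ) = δ_free.
Σ Lᵢ/(AᵢEᵢ) = 240/(1350×105×10³) + 600/(1375×113×10³) = 5.555×10⁻⁶ mm/N.
P = 1.101 / 5.555×10⁻⁶ = 198200 N = 198.2 kN, compressive.

P ≈ 198 kN (compressive)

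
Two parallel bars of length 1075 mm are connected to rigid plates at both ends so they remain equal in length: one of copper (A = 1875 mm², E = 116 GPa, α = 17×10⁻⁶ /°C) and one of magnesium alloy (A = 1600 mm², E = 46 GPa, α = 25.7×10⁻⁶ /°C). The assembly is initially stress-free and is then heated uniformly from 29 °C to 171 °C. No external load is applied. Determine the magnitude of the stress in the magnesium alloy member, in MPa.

σ ≈ 42.5 MPa (compressive)

Both members must finish at the same length. With the larger α, the magnesium alloy tends to over-expand; the plates restrain it, putting the magnesium alloy in compression and the copper in tension. With no external load the two internal forces are equal and opposite, magnitude P.
Equating the net (thermal + elastic) strains gives |α₁ − α₂|·ΔT = P·[1/(A₁E₁) + 1/(A₂E₂)].
|α₁ − α₂|·ΔT = 8.7×10⁻⁶ × 142 = 0.001235.
1/(A₁E₁) + 1/(A₂E₂) = 1/(1875×116×10³) + 1/(1600×46×10³) = 1.818×10⁻⁸ N⁻¹.
P = 0.001235 / 1.818×10⁻⁸ = 67940 N = 67.94 kN.
σ_{magnesium alloy} = P/A₂ = 67940/1600 = 42.46 MPa, compressive.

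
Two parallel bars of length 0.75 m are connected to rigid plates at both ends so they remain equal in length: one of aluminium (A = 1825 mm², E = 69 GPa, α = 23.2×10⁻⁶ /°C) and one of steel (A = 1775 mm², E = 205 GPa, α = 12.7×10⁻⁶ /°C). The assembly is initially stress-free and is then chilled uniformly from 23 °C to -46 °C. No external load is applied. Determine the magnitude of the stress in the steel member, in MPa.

σ ≈ 38.2 MPa (compressive)

Both members must finish at the same length. With the larger α, the aluminium tends to over-contract; the plates restrain it, putting the aluminium in tension and the steel in compression. With no external load the two internal forces are equal and opposite, magnitude P.
Equating the net (thermal + elastic) strains gives |α₁ − α₂|·ΔT = P·[1/(A₁E₁) + 1/(A₂E₂)].
|α₁ − α₂|·ΔT = 10.5×10⁻⁶ × 69 = 0.0007245.
1/(A₁E₁) + 1/(A₂E₂) = 1/(1825×69×10³) + 1/(1775×205×10³) = 1.069×10⁻⁸ N⁻¹.
So P = 0.0007245 / 1.069×10⁻⁸ = 67.78 kN.
σ_{steel} = P/A₂ = 67780/1775 = 38.18 MPa, compressive.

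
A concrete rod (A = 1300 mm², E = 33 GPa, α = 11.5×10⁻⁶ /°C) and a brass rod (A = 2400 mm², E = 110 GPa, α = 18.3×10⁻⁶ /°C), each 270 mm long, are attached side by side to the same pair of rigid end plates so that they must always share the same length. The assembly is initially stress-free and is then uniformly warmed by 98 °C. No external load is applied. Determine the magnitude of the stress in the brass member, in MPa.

The brass has the larger α, so on heating it would change length more than the concrete if both were free. The rigid plates force a common final length, so the brass is put into compression and the concrete into tension, with equal and opposite forces P (no external load).
Compatibility of the two members (thermal + elastic change equal): (α₁ − α₂)ΔT = P·[1/(A₁E₁) + 1/(A₂E₂)].
|α₁ − α₂|·ΔT = 6.8×10⁻⁶ × 98 = 0.0006664.
1/(A₁E₁) + 1/(A₂E₂) = 1/(1300×33×10³) + 1/(2400×110×10³) = 2.71×10⁻⁸ N⁻¹.
So P = 0.0006664 / 2.71×10⁻⁸ = 24.59 kN.
σ_{brass} = P/A₂ = 24590/2400 = 10.25 MPa, compressive.

σ ≈ 10.2 MPa (compressive)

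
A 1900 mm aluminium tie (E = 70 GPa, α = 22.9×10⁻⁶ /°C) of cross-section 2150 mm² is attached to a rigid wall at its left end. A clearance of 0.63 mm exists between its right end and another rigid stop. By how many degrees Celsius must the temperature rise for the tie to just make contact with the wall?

ΔT ≈ 14.5 °C

The gap closes when αΔT L = 0.63 mm, since the tie is still unstressed at that instant.
ΔT = 0.63 / (22.9×10⁻⁶ × 1900) = 14.48 °C.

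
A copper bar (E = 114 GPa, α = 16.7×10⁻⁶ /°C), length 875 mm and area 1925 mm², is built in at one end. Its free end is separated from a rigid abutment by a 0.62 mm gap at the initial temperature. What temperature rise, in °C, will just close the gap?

ΔT ≈ 42.4 °C

Contact occurs when the free expansion equals the gap: αΔT L = 0.62 mm.
ΔT = 0.62 / (16.7×10⁻⁶ × 875) = 42.43 °C.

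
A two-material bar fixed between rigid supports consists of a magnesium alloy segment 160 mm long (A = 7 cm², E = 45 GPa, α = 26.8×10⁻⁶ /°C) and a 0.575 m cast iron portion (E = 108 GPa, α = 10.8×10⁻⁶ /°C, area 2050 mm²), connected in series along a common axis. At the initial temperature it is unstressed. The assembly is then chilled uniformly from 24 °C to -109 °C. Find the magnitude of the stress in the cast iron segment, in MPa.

With the walls removed the bar would change length by δ_free = Σ αᵢΔT Lᵢ = 26.8×10⁻⁶×133×160 + 10.8×10⁻⁶×133×575 = 1.396 mm.
The walls prevent any net length change, so an axial force P (same in every segment) develops. Compatibility: P · Σ Lᵢ/(AᵢEᵢ) = δ_free.
The series flexibility is Σ Lᵢ/(AᵢEᵢ) = 160/(700×45×10³) + 575/(2050×108×10³) = 7.676×10⁻⁶ mm/N.
So P = 1.396 / 7.676×10⁻⁶ = 181.9 kN, tensile.
σ_{cast iron} = P / A = 181900 / 2050 = 88.72 MPa.

σ ≈ 88.7 MPa (tensile)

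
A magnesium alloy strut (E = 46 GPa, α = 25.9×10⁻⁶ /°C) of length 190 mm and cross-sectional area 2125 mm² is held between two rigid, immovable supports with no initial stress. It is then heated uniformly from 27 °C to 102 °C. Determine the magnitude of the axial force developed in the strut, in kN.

The ends cannot move, so σ = EαΔT = 46×10³ × 25.9×10⁻⁶ × 75 = 89.36 MPa.
Then P = σA = 89.36 × 2125 mm² = 189.9 kN, compressive.

P ≈ 190 kN (compressive)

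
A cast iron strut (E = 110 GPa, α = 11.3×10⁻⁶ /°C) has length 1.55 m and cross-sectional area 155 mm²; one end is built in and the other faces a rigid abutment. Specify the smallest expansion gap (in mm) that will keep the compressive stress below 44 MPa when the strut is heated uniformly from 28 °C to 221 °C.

Free expansion if unrestrained: δ_free = αΔT L = 11.3×10⁻⁶ × 193 × 1550 = 3.38 mm.
A stress of 44 MPa corresponds to the wall pushing the strut back by σL/E = 44×1550/(110×10³) = 0.62 mm.
The gap must absorb the remainder: g_min = 3.38 − 0.62 = 2.76 mm.

g ≈ 2.76 mm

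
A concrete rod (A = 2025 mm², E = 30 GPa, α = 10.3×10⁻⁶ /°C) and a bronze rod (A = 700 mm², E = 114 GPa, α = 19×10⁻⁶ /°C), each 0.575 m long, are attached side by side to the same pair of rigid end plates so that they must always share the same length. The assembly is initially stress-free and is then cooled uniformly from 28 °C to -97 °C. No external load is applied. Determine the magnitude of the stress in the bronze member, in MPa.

The bronze has the larger α, so on cooling it would change length more than the concrete if both were free. The rigid plates force a common final length, so the bronze is put into tension and the concrete into compression, with equal and opposite forces P (no external load).
Compatibility of the two members (thermal + elastic change equal): (α₁ − α₂)ΔT = P·[1/(A₁E₁) + 1/(A₂E₂)].
|α₁ − α₂|·ΔT = 8.7×10⁻⁶ × 125 = 0.001087.
1/(A₁E₁) + 1/(A₂E₂) = 1/(2025×30×10³) + 1/(700×114×10³) = 2.899×10⁻⁸ N⁻¹.
P = 0.001087 / 2.899×10⁻⁸ = 37510 N = 37.51 kN.
σ_{bronze} = P/A₂ = 37510/700 = 53.59 MPa, tensile.

σ ≈ 53.6 MPa (tensile)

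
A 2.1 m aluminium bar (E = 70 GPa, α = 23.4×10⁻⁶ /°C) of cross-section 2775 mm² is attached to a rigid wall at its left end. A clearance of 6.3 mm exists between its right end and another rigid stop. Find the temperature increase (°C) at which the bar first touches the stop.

Contact occurs when the free expansion equals the gap: αΔT L = 6.3 mm.
So ΔT = g/(αL) = 6.3/(23.4×10⁻⁶ × 2100) = 128.2 °C.

ΔT ≈ 128 °C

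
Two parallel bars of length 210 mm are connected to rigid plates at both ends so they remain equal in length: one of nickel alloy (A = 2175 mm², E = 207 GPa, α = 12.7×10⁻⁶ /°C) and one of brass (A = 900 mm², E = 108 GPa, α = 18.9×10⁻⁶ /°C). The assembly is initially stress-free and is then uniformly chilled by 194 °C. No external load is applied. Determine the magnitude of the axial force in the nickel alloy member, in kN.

Equilibrium of a rigid end plate with no external load gives equal and opposite internal forces ±P in the two members. Since α_{brass} > α_{nickel alloy}, cooling drives the brass into tension and the nickel alloy into compression.
Setting the final lengths equal and cancelling L: (α₁ − α₂)ΔT = P/(A₁E₁) + P/(A₂E₂).
|α₁ − α₂|·ΔT = 6.2×10⁻⁶ × 194 = 0.001203.
1/(A₁E₁) + 1/(A₂E₂) = 1/(2175×207×10³) + 1/(900×108×10³) = 1.251×10⁻⁸ N⁻¹.
So P = 0.001203 / 1.251×10⁻⁸ = 96.15 kN.

P ≈ 96.2 kN (compressive in the nickel alloy)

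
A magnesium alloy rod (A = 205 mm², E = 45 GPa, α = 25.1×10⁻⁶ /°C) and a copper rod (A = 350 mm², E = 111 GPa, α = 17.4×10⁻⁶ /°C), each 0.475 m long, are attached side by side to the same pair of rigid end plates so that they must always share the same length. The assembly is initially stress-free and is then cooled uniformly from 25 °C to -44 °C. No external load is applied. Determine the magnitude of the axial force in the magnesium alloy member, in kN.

P ≈ 3.96 kN (tensile in the magnesium alloy)

Equilibrium of a rigid end plate with no external load gives equal and opposite internal forces ±P in the two members. Since α_{magnesium alloy} > α_{copper}, cooling drives the magnesium alloy into tension and the copper into compression.
Setting the final lengths equal and cancelling L: (α₁ − α₂)ΔT = P/(A₁E₁) + P/(A₂E₂).
|α₁ − α₂|·ΔT = 7.7×10⁻⁶ × 69 = 0.0005313.
1/(A₁E₁) + 1/(A₂E₂) = 1/(205×45×10³) + 1/(350×111×10³) = 1.341×10⁻⁷ N⁻¹.
So P = 0.0005313 / 1.341×10⁻⁷ = 3.961 kN.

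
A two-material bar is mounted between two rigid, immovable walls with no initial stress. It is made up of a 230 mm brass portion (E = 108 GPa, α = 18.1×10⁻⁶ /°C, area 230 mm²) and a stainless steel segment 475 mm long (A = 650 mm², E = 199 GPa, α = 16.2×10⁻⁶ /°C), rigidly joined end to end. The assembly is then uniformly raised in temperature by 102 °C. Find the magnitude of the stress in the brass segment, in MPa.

σ ≈ 407 MPa (compressive)

With the walls removed the bar would change length by δ_free = Σ αᵢΔT Lᵢ = 18.1×10⁻⁶×102×230 + 16.2×10⁻⁶×102×475 = 1.21 mm.
The rigid supports impose zero overall length change; the single axial force P common to all segments must satisfy P Σ Lᵢ/(AᵢEᵢ) = δ_free.
Σ Lᵢ/(AᵢEᵢ) = 230/(230×108×10³) + 475/(650×199×10³) = 1.293×10⁻⁵ mm/N.
P = 1.21 / 1.293×10⁻⁵ = 93530 N = 93.53 kN, compressive.
σ_{brass} = P / A = 93530 / 230 = 406.7 MPa.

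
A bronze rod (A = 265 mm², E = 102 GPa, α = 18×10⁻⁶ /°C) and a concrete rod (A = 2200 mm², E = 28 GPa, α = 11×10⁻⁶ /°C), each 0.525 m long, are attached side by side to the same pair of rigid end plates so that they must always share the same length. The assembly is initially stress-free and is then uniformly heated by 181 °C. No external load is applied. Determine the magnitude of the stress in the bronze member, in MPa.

σ ≈ 89.8 MPa (compressive)

The bronze has the larger α, so on heating it would change length more than the concrete if both were free. The rigid plates force a common final length, so the bronze is put into compression and the concrete into tension, with equal and opposite forces P (no external load).
Equating the net (thermal + elastic) strains gives |α₁ − α₂|·ΔT = P·[1/(A₁E₁) + 1/(A₂E₂)].
|α₁ − α₂|·ΔT = 7×10⁻⁶ × 181 = 0.001267.
1/(A₁E₁) + 1/(A₂E₂) = 1/(265×102×10³) + 1/(2200×28×10³) = 5.323×10⁻⁸ N⁻¹.
P = 0.001267 / 5.323×10⁻⁸ = 23800 N = 23.8 kN.
σ_{bronze} = P/A₁ = 23800/265 = 89.82 MPa, compressive.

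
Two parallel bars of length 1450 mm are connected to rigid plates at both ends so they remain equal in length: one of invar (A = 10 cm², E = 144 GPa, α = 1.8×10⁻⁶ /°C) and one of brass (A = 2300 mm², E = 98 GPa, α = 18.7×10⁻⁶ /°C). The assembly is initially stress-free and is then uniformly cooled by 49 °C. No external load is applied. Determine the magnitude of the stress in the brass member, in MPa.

σ ≈ 31.6 MPa (tensile)

The brass has the larger α, so on cooling it would change length more than the invar if both were free. The rigid plates force a common final length, so the brass is put into tension and the invar into compression, with equal and opposite forces P (no external load).
Setting the final lengths equal and cancelling L: (α₁ − α₂)ΔT = P/(A₁E₁) + P/(A₂E₂).
|α₁ − α₂|·ΔT = 16.9×10⁻⁶ × 49 = 0.0008281.
1/(A₁E₁) + 1/(A₂E₂) = 1/(1000×144×10³) + 1/(2300×98×10³) = 1.138×10⁻⁸ N⁻¹.
So P = 0.0008281 / 1.138×10⁻⁸ = 72.76 kN.
σ_{brass} = P/A₂ = 72760/2300 = 31.64 MPa, tensile.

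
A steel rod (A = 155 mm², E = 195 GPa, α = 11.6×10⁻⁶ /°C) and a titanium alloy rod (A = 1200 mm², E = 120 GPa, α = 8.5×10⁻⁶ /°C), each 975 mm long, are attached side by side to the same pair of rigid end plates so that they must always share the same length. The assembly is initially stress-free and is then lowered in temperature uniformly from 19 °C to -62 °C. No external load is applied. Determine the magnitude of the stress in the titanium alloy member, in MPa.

σ ≈ 5.23 MPa (compressive)

Both members must finish at the same length. With the larger α, the steel tends to over-contract; the plates restrain it, putting the steel in tension and the titanium alloy in compression. With no external load the two internal forces are equal and opposite, magnitude P.
Equating the net (thermal + elastic) strains gives |α₁ − α₂|·ΔT = P·[1/(A₁E₁) + 1/(A₂E₂)].
|α₁ − α₂|·ΔT = 3.1×10⁻⁶ × 81 = 0.0002511.
1/(A₁E₁) + 1/(A₂E₂) = 1/(155×195×10³) + 1/(1200×120×10³) = 4.003×10⁻⁸ N⁻¹.
P = 0.0002511 / 4.003×10⁻⁸ = 6273 N = 6.273 kN.
σ_{titanium alloy} = P/A₂ = 6273/1200 = 5.227 MPa, compressive.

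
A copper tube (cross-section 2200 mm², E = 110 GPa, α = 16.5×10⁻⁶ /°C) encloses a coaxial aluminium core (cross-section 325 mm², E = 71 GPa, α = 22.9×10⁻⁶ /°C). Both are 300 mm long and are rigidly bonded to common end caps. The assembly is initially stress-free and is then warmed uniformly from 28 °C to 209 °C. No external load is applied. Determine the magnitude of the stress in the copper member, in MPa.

Both members must finish at the same length. With the larger α, the aluminium tends to over-expand; the plates restrain it, putting the aluminium in compression and the copper in tension. With no external load the two internal forces are equal and opposite, magnitude P.
Compatibility of the two members (thermal + elastic change equal): (α₁ − α₂)ΔT = P·[1/(A₁E₁) + 1/(A₂E₂)].
|α₁ − α₂|·ΔT = 6.4×10⁻⁶ × 181 = 0.001158.
1/(A₁E₁) + 1/(A₂E₂) = 1/(2200×110×10³) + 1/(325×71×10³) = 4.747×10⁻⁸ N⁻¹.
So P = 0.001158 / 4.747×10⁻⁸ = 24.4 kN.
σ_{copper} = P/A₁ = 24400/2200 = 11.09 MPa, tensile.

σ ≈ 11.1 MPa (tensile)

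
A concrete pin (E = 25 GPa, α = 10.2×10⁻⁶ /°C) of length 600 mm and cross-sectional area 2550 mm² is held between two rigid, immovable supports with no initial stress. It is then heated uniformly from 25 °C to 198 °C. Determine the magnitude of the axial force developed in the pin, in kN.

P ≈ 112 kN (compressive)

With zero net strain, σ = E·αΔT = 25 GPa × 10.2×10⁻⁶ × 173 = 44.11 MPa.
Then P = σA = 44.11 × 2550 mm² = 112.5 kN, compressive.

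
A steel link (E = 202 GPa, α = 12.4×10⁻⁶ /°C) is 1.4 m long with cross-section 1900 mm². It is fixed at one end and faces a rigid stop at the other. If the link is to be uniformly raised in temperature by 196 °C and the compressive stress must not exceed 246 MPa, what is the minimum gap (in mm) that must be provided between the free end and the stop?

Free expansion if unrestrained: δ_free = αΔT L = 12.4×10⁻⁶ × 196 × 1400 = 3.403 mm.
A stress of 246 MPa corresponds to the wall pushing the link back by σL/E = 246×1400/(202×10³) = 1.705 mm.
So the gap has to take up the difference, g_min = δ_free − σL/E = 3.403 − 1.705 = 1.698 mm.

g ≈ 1.7 mm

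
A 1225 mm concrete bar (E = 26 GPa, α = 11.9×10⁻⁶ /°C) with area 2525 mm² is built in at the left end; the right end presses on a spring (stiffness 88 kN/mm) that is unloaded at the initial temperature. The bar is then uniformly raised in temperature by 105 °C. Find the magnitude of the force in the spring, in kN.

Free thermal expansion: δ_free = αΔT L = 11.9×10⁻⁶ × 105 × 1225 = 1.531 mm.
Let P be the compressive force at the spring. The bar shortens elastically by PL/(AE) and the spring compresses by P/k; together these equal δ_free.
So P = δ_free / [L/(AE) + 1/k] = 1.531 / [ 1225/(2525×26×10³) + 1/(88×10³) ].
P = 1.531 / 3.002×10⁻⁵ = 50980 N.

P ≈ 51 kN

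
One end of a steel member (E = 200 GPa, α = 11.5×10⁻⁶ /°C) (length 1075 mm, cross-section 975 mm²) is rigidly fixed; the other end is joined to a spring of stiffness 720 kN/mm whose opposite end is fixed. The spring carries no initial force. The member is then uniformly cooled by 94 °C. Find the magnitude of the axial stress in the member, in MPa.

The unrestrained thermal change is αΔT L = 11.5×10⁻⁶ × 94 × 1075 = 1.162 mm.
Let P be the tensile force in the spring. The member extends elastically by PL/(AE) and the spring stretches by P/k; together these equal δ_free.
So P = δ_free / [L/(AE) + 1/k] = 1.162 / [ 1075/(975×200×10³) + 1/(720×10³) ].
P = 1.162 / 6.902×10⁻⁶ = 168400 N.
σ = P/A = 168400/975 = 172.7 MPa.

σ ≈ 173 MPa (tensile)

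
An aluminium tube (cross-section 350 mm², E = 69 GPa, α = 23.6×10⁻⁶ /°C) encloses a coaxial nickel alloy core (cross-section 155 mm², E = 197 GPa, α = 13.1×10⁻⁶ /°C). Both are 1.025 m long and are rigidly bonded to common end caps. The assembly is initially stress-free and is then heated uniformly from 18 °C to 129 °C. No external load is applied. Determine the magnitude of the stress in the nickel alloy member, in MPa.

σ ≈ 101 MPa (tensile)

The aluminium has the larger α, so on heating it would change length more than the nickel alloy if both were free. The rigid plates force a common final length, so the aluminium is put into compression and the nickel alloy into tension, with equal and opposite forces P (no external load).
Setting the final lengths equal and cancelling L: (α₁ − α₂)ΔT = P/(A₁E₁) + P/(A₂E₂).
|α₁ − α₂|·ΔT = 10.5×10⁻⁶ × 111 = 0.001166.
1/(A₁E₁) + 1/(A₂E₂) = 1/(350×69×10³) + 1/(155×197×10³) = 7.416×10⁻⁸ N⁻¹.
P = 0.001166 / 7.416×10⁻⁸ = 15720 N = 15.72 kN.
σ_{nickel alloy} = P/A₂ = 15720/155 = 101.4 MPa, tensile.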